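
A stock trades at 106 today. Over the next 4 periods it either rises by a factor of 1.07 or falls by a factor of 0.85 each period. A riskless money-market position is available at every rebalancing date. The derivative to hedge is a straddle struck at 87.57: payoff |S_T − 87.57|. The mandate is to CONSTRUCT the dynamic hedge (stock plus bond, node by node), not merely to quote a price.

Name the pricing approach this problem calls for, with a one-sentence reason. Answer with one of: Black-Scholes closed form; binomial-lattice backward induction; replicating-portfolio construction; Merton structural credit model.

framework: replicating-portfolio construction

Key observation: since the answer must list Δ and B at each node of the 1.07/0.85 lattice on 106, the replicating-portfolio method — solving the two-state system at every node — is the one that applies.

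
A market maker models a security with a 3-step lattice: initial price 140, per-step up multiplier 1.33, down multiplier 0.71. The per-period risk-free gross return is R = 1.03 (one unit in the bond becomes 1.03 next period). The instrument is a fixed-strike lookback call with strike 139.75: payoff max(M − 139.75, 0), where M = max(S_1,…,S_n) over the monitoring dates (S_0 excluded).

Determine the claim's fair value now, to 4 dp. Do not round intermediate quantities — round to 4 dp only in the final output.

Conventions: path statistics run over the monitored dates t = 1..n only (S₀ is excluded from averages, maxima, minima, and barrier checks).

price = 51.4579

Under the martingale measure an up-move has probability p* = 0.5161; value the claim as the probability-weighted average of per-path payoffs, discounted 3 periods at R = 1.03.
Enumerate all 2^3 = 8 price paths (U = up ×1.33, D = down ×0.71); each path with k up-moves has probability p*^k·(1−p*)^(3−k).
DDD: M=99.4000, payoff=0.0000, prob=0.113289
UDD: M=186.2000, payoff=46.4500, prob=0.120842
DUD: M=132.2020, payoff=0.0000, prob=0.120842
UUD: M=247.6460, payoff=107.8960, prob=0.128898
DDU: M=99.4000, payoff=0.0000, prob=0.120842
UDU: M=186.2000, payoff=46.4500, prob=0.128898
DUU: M=175.8287, payoff=36.0787, prob=0.128898
UUU: M=329.3692, payoff=189.6192, prob=0.137491
Price = Σ prob·payoff / R^3 = 56.229427 / 1.092727 = 51.4579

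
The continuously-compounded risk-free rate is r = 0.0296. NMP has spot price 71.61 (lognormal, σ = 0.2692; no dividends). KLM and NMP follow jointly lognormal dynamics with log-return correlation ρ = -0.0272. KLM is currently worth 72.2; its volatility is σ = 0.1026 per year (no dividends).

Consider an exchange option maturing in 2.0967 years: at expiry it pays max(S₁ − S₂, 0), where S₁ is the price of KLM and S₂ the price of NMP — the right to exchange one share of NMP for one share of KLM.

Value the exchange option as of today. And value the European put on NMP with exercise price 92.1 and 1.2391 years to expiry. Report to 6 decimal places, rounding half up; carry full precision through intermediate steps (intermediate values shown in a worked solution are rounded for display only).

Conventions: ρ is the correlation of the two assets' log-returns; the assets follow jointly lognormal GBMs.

σ_eff = √(σ₁² + σ₂² − 2ρσ₁σ₂) = √(0.1026² + 0.2692² − 2·-0.0272·0.1026·0.2692) = 0.290685
d₁ = (ln(S₁/S₂) + (q₂ − q₁ + σ_eff²/2)T) / (σ_eff√T) = (ln(72.2/71.61) + (0.0 − 0.0 + 0.042249)·2.0967) / 0.420912 = 0.229950
d₂ = d₁ − σ_eff√T = 0.229950 − 0.420912 = -0.190962
N(d₁) = 0.590935,  N(d₂) = 0.424278
V = S₁·e^{−q₁T}·N(d₁) − S₂·e^{−q₂T}·N(d₂) = 42.665487 − 30.382531 = 12.282956
[vanilla: NMP put K=92.1]
σ√T = 0.2692·√1.2391 = 0.299660
d₁ = (ln(S/K) + (r+σ²/2)T) / (σ√T) = (ln(71.61/92.1) + (0.0296+0.2692²/2)·1.2391) / 0.299660 = (-0.251640 + 0.081575) / 0.299660 = -0.567527
d₂ = d₁ − σ√T = -0.567527 − 0.299660 = -0.867187
e^{−rT} = 0.963987
N(−d₁) = 0.714822,  N(−d₂) = 0.807080
price = K·e^{−rT}·N(−d₂) − S·N(−d₁) = 71.655164 − 51.188395 = 20.466769

exchange price = 12.282956
price(NMP put K=92.1) = 20.466769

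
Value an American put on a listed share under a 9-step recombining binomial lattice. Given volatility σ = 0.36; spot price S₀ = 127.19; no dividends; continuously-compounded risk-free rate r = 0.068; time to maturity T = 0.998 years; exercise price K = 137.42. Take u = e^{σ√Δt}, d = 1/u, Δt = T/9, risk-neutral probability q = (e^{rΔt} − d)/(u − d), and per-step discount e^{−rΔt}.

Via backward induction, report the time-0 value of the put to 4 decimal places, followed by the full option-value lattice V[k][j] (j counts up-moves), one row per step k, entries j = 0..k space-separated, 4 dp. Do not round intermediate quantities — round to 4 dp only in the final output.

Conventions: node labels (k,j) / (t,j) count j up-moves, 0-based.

Δt=0.11089  u=1.12736  d=0.88703  q=0.50156  discount=0.99249
step 9 (expiry): payoffs max(K−S,0) = 94.1801 82.4646 67.5747 48.6506 24.5990 0.0000 0.0000 0.0000 0.0000 0.0000
k=8: (k=8,j=0): S=48.7469, K−S=88.6731, hold=87.6407 ⇒ V=88.6731 exercise | (k=8,j=1): S=61.9546, K−S=75.4654, hold=74.4331 ⇒ V=75.4654 exercise | (k=8,j=2): S=78.7409, K−S=58.6791, hold=57.6468 ⇒ V=58.6791 exercise | (k=8,j=3): S=100.0752, K−S=37.3448, hold=36.3125 ⇒ V=37.3448 exercise | (k=8,j=4): S=127.1900, K−S=10.2300, hold=12.1691 ⇒ V=12.1691 continue | (k=8,j=5): S=161.6514, K−S=0.0000, hold=0.0000 ⇒ V=0.0000 continue | (k=8,j=6): S=205.4498, K−S=0.0000, hold=0.0000 ⇒ V=0.0000 continue | (k=8,j=7): S=261.1152, K−S=0.0000, hold=0.0000 ⇒ V=0.0000 continue | (k=8,j=8): S=331.8628, K−S=0.0000, hold=0.0000 ⇒ V=0.0000 continue
k=7: (k=7,j=0): S=54.9554, K−S=82.4646, hold=81.4323 ⇒ V=82.4646 exercise | (k=7,j=1): S=69.8453, K−S=67.5747, hold=66.5424 ⇒ V=67.5747 exercise | (k=7,j=2): S=88.7694, K−S=48.6506, hold=47.6183 ⇒ V=48.6506 exercise | (k=7,j=3): S=112.8210, K−S=24.5990, hold=24.5320 ⇒ V=24.5990 exercise | (k=7,j=4): S=143.3891, K−S=0.0000, hold=6.0200 ⇒ V=6.0200 continue | (k=7,j=5): S=182.2395, K−S=0.0000, hold=0.0000 ⇒ V=0.0000 continue | (k=7,j=6): S=231.6162, K−S=0.0000, hold=0.0000 ⇒ V=0.0000 continue | (k=7,j=7): S=294.3712, K−S=0.0000, hold=0.0000 ⇒ V=0.0000 continue
k=6: (k=6,j=0): S=61.9546, K−S=75.4654, hold=74.4331 ⇒ V=75.4654 exercise | (k=6,j=1): S=78.7409, K−S=58.6791, hold=57.6468 ⇒ V=58.6791 exercise | (k=6,j=2): S=100.0752, K−S=37.3448, hold=36.3125 ⇒ V=37.3448 exercise | (k=6,j=3): S=127.1900, K−S=10.2300, hold=15.1658 ⇒ V=15.1658 continue | (k=6,j=4): S=161.6514, K−S=0.0000, hold=2.9781 ⇒ V=2.9781 continue | (k=6,j=5): S=205.4498, K−S=0.0000, hold=0.0000 ⇒ V=0.0000 continue | (k=6,j=6): S=261.1152, K−S=0.0000, hold=0.0000 ⇒ V=0.0000 continue
k=5: (k=5,j=0): S=69.8453, K−S=67.5747, hold=66.5424 ⇒ V=67.5747 exercise | (k=5,j=1): S=88.7694, K−S=48.6506, hold=47.6183 ⇒ V=48.6506 exercise | (k=5,j=2): S=112.8210, K−S=24.5990, hold=26.0237 ⇒ V=26.0237 continue | (k=5,j=3): S=143.3891, K−S=0.0000, hold=8.9849 ⇒ V=8.9849 continue | (k=5,j=4): S=182.2395, K−S=0.0000, hold=1.4732 ⇒ V=1.4732 continue | (k=5,j=5): S=231.6162, K−S=0.0000, hold=0.0000 ⇒ V=0.0000 continue
k=4: (k=4,j=0): S=78.7409, K−S=58.6791, hold=57.6468 ⇒ V=58.6791 exercise | (k=4,j=1): S=100.0752, K−S=37.3448, hold=37.0217 ⇒ V=37.3448 exercise | (k=4,j=2): S=127.1900, K−S=10.2300, hold=17.3464 ⇒ V=17.3464 continue | (k=4,j=3): S=161.6514, K−S=0.0000, hold=5.1782 ⇒ V=5.1782 continue | (k=4,j=4): S=205.4498, K−S=0.0000, hold=0.7288 ⇒ V=0.7288 continue
k=3: (k=3,j=0): S=88.7694, K−S=48.6506, hold=47.6183 ⇒ V=48.6506 exercise | (k=3,j=1): S=112.8210, K−S=24.5990, hold=27.1092 ⇒ V=27.1092 continue | (k=3,j=2): S=143.3891, K−S=0.0000, hold=11.1589 ⇒ V=11.1589 continue | (k=3,j=3): S=182.2395, K−S=0.0000, hold=2.9244 ⇒ V=2.9244 continue
k=2: (k=2,j=0): S=100.0752, K−S=37.3448, hold=37.5620 ⇒ V=37.5620 continue | (k=2,j=1): S=127.1900, K−S=10.2300, hold=18.9656 ⇒ V=18.9656 continue | (k=2,j=2): S=161.6514, K−S=0.0000, hold=6.9760 ⇒ V=6.9760 continue
k=1: (k=1,j=0): S=112.8210, K−S=24.5990, hold=28.0227 ⇒ V=28.0227 continue | (k=1,j=1): S=143.3891, K−S=0.0000, hold=12.8548 ⇒ V=12.8548 continue
k=0: (k=0,j=0): S=127.1900, K−S=10.2300, hold=20.2618 ⇒ V=20.2618 continue

price = 20.2618
tree:
20.2618
28.0227 12.8548
37.5620 18.9656 6.9760
48.6506 27.1092 11.1589 2.9244
58.6791 37.3448 17.3464 5.1782 0.7288
67.5747 48.6506 26.0237 8.9849 1.4732 0.0000
75.4654 58.6791 37.3448 15.1658 2.9781 0.0000 0.0000
82.4646 67.5747 48.6506 24.5990 6.0200 0.0000 0.0000 0.0000
88.6731 75.4654 58.6791 37.3448 12.1691 0.0000 0.0000 0.0000 0.0000
94.1801 82.4646 67.5747 48.6506 24.5990 0.0000 0.0000 0.0000 0.0000 0.0000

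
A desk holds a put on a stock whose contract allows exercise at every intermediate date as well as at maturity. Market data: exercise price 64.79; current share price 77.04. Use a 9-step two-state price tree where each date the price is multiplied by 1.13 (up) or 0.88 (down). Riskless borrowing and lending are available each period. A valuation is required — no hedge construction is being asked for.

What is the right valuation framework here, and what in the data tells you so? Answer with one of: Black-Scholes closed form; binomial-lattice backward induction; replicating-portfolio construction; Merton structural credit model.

Key observation: an American put (K = 64.79, S₀ = 77.04) on a 9-date tree has no closed form — the optimal stopping decision is embedded and must be resolved recursively from expiry.

framework: binomial-lattice backward induction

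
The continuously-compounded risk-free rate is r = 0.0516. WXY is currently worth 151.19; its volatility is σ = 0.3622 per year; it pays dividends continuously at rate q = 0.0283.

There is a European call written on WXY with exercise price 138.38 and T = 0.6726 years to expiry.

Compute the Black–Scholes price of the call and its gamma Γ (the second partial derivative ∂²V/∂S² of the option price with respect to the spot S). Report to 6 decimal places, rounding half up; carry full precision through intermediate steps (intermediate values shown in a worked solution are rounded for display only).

price = 24.993173
Γ = 0.007694

σ√T = 0.3622·√0.6726 = 0.297048
d₁ = (ln(S/K) + (r−q+σ²/2)T) / (σ√T) = (ln(151.19/138.38) + (0.0516−0.0283+0.3622²/2)·0.6726) / 0.297048 = (0.088534 + 0.059790) / 0.297048 = 0.499327
d₂ = d₁ − σ√T = 0.499327 − 0.297048 = 0.202279
e^{−rT} = 0.965889
e^{−qT} = 0.981145
N(d₁) = 0.691226,  N(d₂) = 0.580151
Call price V = S·e^{−qT}·N(d₁) − K·e^{−rT}·N(d₂) = 102.535961 − 77.542788 = 24.993173
φ(d₁) = (1/√(2π))·e^{−d₁²/2} = 0.352184
Γ = e^{−qT}·φ(d₁) / (S·σ·√T) = 0.007694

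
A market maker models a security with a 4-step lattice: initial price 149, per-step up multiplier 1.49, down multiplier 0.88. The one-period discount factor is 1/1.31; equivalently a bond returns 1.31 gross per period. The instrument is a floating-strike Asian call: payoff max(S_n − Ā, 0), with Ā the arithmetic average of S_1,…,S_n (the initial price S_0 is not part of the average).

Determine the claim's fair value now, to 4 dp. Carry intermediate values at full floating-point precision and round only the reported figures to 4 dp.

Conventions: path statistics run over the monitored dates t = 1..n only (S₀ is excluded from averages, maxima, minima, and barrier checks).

price = 45.6442

Set p* = 0.7049 (from d < R < u); the path-dependent value is the discounted p*-expectation over all price paths.
Enumerate all 2^4 = 16 price paths (U = up ×1.49, D = down ×0.88); each path with k up-moves has probability p*^k·(1−p*)^(4−k).
DDDD: Ā=109.3499, payoff=0.0000, prob=0.007582
UDDD: Ā=185.1492, payoff=0.0000, prob=0.018112
DUDD: Ā=162.4267, payoff=0.0000, prob=0.018112
UUDD: Ā=275.0180, payoff=0.0000, prob=0.043268
DDUD: Ā=142.4309, payoff=8.8627, prob=0.018112
UDUD: Ā=241.1615, payoff=15.0061, prob=0.043268
DUUD: Ā=218.4390, payoff=37.7286, prob=0.043268
UUUD: Ā=369.8569, payoff=63.8814, prob=0.103361
DDDU: Ā=124.8346, payoff=26.4590, prob=0.018112
UDDU: Ā=211.3677, payoff=44.7998, prob=0.043268
DUDU: Ā=188.6452, payoff=67.5223, prob=0.043268
UUDU: Ā=319.4107, payoff=114.3276, prob=0.103361
DDUU: Ā=168.6494, payoff=87.5181, prob=0.043268
UDUU: Ā=285.5541, payoff=148.1841, prob=0.103361
DUUU: Ā=262.8316, payoff=170.9066, prob=0.103361
UUUU: Ā=445.0218, payoff=289.3760, prob=0.246919
Price = Σ prob·payoff / R^4 = 134.422096 / 2.944999 = 45.6442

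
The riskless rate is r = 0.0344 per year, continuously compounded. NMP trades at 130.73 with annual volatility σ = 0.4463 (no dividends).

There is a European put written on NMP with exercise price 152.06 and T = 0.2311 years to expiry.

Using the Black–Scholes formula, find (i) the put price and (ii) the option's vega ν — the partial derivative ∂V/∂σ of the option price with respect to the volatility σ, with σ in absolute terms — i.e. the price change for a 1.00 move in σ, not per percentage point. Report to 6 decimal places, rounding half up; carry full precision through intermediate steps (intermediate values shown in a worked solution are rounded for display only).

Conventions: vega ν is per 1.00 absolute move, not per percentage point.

price = 24.658986
ν = 21.431679

σ√T = 0.4463·√0.2311 = 0.214549
d₁ = (ln(S/K) + (r+σ²/2)T) / (σ√T) = (ln(130.73/152.06) + (0.0344+0.4463²/2)·0.2311) / 0.214549 = (-0.151141 + 0.030966) / 0.214549 = -0.560130
d₂ = d₁ − σ√T = -0.560130 − 0.214549 = -0.774680
e^{−rT} = 0.992082
N(−d₁) = 0.712305,  N(−d₂) = 0.780736
Put price V = K·e^{−rT}·N(−d₂) − S·N(−d₁) = 117.778590 − 93.119604 = 24.658986
φ(d₁) = (1/√(2π))·e^{−d₁²/2} = 0.341021
ν = S·φ(d₁)·√T = 21.431679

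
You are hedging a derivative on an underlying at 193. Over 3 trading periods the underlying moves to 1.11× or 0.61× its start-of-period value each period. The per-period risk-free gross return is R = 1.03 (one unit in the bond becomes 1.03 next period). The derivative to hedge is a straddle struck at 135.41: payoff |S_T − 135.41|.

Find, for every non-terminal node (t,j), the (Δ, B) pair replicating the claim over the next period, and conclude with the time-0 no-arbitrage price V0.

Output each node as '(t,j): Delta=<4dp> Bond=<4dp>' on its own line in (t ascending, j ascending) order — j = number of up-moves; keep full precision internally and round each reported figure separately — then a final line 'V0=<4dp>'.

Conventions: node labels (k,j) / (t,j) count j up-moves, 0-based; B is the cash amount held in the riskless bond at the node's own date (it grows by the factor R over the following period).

(0,0): Delta=0.6896 Bond=-56.7448
(1,0): Delta=-0.7327 Bond=109.0030
(1,1): Delta=0.8385 Bond=-90.3424
(2,0): Delta=-1.0000 Bond=131.4660
(2,1): Delta=-0.7048 Bond=108.6174
(2,2): Delta=1.0000 Bond=-131.4660
V0=76.3436

Risk-neutral probability p* = (R−d)/(u−d) = (1.03−0.61)/(1.11−0.61) = 0.8400.
Expiry values: V(3,0)=91.6027, V(3,1)=55.6950, V(3,2)=9.6451, V(3,3)=128.5428
  t=2,j=0: stock 71.8153 → up 79.7150 (V=55.6950), down 43.8073 (V=91.6027). Price 59.6507; hedge Δ=-1.0000, bond B=131.4660.
  t=2,j=1: stock 130.6803 → up 145.0551 (V=9.6451), down 79.7150 (V=55.6950). Price 16.5176; hedge Δ=-0.7048, bond B=108.6174.
  t=2,j=2: stock 237.7953 → up 263.9528 (V=128.5428), down 145.0551 (V=9.6451). Price 106.3293; hedge Δ=1.0000, bond B=-131.4660.
  t=1,j=0: stock 117.7300 → up 130.6803 (V=16.5176), down 71.8153 (V=59.6507). Price 22.7368; hedge Δ=-0.7327, bond B=109.0030.
  t=1,j=1: stock 214.2300 → up 237.7953 (V=106.3293), down 130.6803 (V=16.5176). Price 89.2810; hedge Δ=0.8385, bond B=-90.3424.
  t=0,j=0: stock 193.0000 → up 214.2300 (V=89.2810), down 117.7300 (V=22.7368). Price 76.3436; hedge Δ=0.6896, bond B=-56.7448.
Verification: the root portfolio costs Δ(0,0)·S0 + B(0,0) = 76.3436, matching V0.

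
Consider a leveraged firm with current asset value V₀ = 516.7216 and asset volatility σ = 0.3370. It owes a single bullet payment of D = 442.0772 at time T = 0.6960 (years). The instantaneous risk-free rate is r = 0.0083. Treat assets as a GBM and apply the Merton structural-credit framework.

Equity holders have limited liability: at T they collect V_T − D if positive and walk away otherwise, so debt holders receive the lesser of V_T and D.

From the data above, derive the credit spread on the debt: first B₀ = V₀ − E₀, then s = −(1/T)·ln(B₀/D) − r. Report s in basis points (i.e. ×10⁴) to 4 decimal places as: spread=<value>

With assets at 516.7216 and a single debt payment of 442.0772 at 0.6960 years:
d₁ = [ln(V₀/D) + (r + σ²/2)T] / (σ√T)
   = [ln(516.7216/442.0772) + (0.0083 + 0.5·0.3370²)·0.6960] / (0.3370·√0.6960)
   = [0.156020 + 0.045299] / 0.281148 = 0.716060
d₂ = d₁ − σ√T = 0.716060 − 0.281148 = 0.434912
N(d₁) = 0.763023,  N(d₂) = 0.668187,  e^(−rT) = 0.994240
E₀ = V₀·N(d₁) − D·e^(−rT)·N(d₂)
   = 516.7216·0.763023 − 442.0772·0.994240·0.668187 = 100.581658
B₀ = V₀ − E₀ = 516.7216 − 100.581658 = 416.139942
spread = −(1/T)·ln(B₀/D) − r = −(1/0.6960)·ln(416.139942/442.0772) − 0.0083 = 0.07857202
in basis points: 0.07857202 × 10⁴ = 785.7202 bp

spread=785.7202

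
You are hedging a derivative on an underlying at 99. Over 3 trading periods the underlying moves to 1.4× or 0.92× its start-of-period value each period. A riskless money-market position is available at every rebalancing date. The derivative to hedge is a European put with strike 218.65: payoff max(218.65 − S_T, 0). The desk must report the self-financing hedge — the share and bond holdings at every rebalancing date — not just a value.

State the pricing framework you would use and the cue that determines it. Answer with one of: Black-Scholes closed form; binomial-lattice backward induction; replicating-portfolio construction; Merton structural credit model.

framework: replicating-portfolio construction

Key observation: the mandate to exhibit the hedge at every date and state singles out the replicating-portfolio construction on the 3-period tree with factors 1.4 and 0.92 from 99.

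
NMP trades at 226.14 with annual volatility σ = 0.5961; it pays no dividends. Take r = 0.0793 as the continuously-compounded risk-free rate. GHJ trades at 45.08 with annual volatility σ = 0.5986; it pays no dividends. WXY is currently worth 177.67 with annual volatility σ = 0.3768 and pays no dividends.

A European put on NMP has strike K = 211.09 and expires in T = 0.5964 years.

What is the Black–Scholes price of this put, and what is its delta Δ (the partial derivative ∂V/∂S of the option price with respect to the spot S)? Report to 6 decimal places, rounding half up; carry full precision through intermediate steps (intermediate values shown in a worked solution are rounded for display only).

σ√T = 0.5961·√0.5964 = 0.460350
d₁ = (ln(S/K) + (r+σ²/2)T) / (σ√T) = (ln(226.14/211.09) + (0.0793+0.5961²/2)·0.5964) / 0.460350 = (0.068870 + 0.153255) / 0.460350 = 0.482514
d₂ = d₁ − σ√T = 0.482514 − 0.460350 = 0.022164
e^{−rT} = 0.953806
N(−d₁) = 0.314720,  N(−d₂) = 0.491159
Put price V = K·e^{−rT}·N(−d₂) − S·N(−d₁) = 98.889365 − 71.170885 = 27.718480
Δ = −N(−d₁) = -0.314720

price = 27.718480
Δ = -0.314720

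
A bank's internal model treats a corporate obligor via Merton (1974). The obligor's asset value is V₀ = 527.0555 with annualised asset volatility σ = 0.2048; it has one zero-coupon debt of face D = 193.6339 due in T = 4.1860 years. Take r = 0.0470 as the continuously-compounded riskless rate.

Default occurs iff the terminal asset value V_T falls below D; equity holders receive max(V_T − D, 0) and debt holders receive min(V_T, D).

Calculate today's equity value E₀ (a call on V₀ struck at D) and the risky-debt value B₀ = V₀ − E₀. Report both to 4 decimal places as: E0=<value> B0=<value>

E0=368.0783 B0=158.9772

With assets at 527.0555 and a single debt payment of 193.6339 at 4.1860 years:
d₁ = [ln(V₀/D) + (r + σ²/2)T] / (σ√T)
   = [ln(527.0555/193.6339) + (0.0470 + 0.5·0.2048²)·4.1860] / (0.2048·√4.1860)
   = [1.001337 + 0.284529] / 0.419015 = 3.068781
d₂ = d₁ − σ√T = 3.068781 − 0.419015 = 2.649766
N(d₁) = 0.998925,  N(d₂) = 0.995973,  e^(−rT) = 0.821403
E₀ = V₀·N(d₁) − D·e^(−rT)·N(d₂)
   = 527.0555·0.998925 − 193.6339·0.821403·0.995973 = 368.078274
B₀ = V₀ − E₀ = 527.0555 − 368.078274 = 158.977226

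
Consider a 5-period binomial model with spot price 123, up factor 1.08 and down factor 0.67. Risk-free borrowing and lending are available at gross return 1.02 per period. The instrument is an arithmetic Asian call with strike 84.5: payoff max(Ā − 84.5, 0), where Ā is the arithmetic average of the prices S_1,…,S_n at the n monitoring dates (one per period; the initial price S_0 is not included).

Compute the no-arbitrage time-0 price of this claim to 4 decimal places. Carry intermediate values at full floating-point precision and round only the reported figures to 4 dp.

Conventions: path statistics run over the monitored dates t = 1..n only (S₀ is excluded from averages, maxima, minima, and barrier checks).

price = 42.5300

Risk-neutral up-probability p* = (R−d)/(u−d) = (1.02−0.67)/(1.08−0.67) = 0.8537; the claim prices as the p*-weighted sum of path payoffs discounted by R^5.
Enumerate all 2^5 = 32 price paths (U = up ×1.08, D = down ×0.67); each path with k up-moves has probability p*^k·(1−p*)^(5−k).
DDDDD: Ā=43.2022, payoff=0.0000, prob=0.000067
UDDDD: Ā=69.6394, payoff=0.0000, prob=0.000392
DUDDD: Ā=59.5534, payoff=0.0000, prob=0.000392
UUDDD: Ā=95.9965, payoff=11.4965, prob=0.002284
DDUDD: Ā=52.7957, payoff=0.0000, prob=0.000392
UDUDD: Ā=85.1036, payoff=0.6036, prob=0.002284
DUUDD: Ā=75.0176, payoff=0.0000, prob=0.002284
UUUDD: Ā=120.9239, payoff=36.4239, prob=0.013323
DDDUD: Ā=48.2681, payoff=0.0000, prob=0.000392
UDDUD: Ā=77.8053, payoff=0.0000, prob=0.002284
DUDUD: Ā=67.7193, payoff=0.0000, prob=0.002284
UUDUD: Ā=109.1595, payoff=24.6595, prob=0.013323
DDUUD: Ā=60.9617, payoff=0.0000, prob=0.002284
UDUUD: Ā=98.2667, payoff=13.7667, prob=0.013323
DUUUD: Ā=88.1807, payoff=3.6807, prob=0.013323
UUUUD: Ā=142.1420, payoff=57.6420, prob=0.077715
DDDDU: Ā=45.2346, payoff=0.0000, prob=0.000392
UDDDU: Ā=72.9155, payoff=0.0000, prob=0.002284
DUDDU: Ā=62.8295, payoff=0.0000, prob=0.002284
UUDDU: Ā=101.2775, payoff=16.7775, prob=0.013323
DDUDU: Ā=56.0719, payoff=0.0000, prob=0.002284
UDUDU: Ā=90.3846, payoff=5.8846, prob=0.013323
DUUDU: Ā=80.2986, payoff=0.0000, prob=0.013323
UUUDU: Ā=129.4365, payoff=44.9365, prob=0.077715
DDDUU: Ā=51.5443, payoff=0.0000, prob=0.002284
UDDUU: Ā=83.0863, payoff=0.0000, prob=0.013323
DUDUU: Ā=73.0003, payoff=0.0000, prob=0.013323
UUDUU: Ā=117.6722, payoff=33.1722, prob=0.077715
DDUUU: Ā=66.2427, payoff=0.0000, prob=0.013323
UDUUU: Ā=106.7793, payoff=22.2793, prob=0.077715
DUUUU: Ā=96.6933, payoff=12.1933, prob=0.077715
UUUUU: Ā=155.8639, payoff=71.3639, prob=0.453337
Price = Σ prob·payoff / R^5 = 46.956521 / 1.104081 = 42.5300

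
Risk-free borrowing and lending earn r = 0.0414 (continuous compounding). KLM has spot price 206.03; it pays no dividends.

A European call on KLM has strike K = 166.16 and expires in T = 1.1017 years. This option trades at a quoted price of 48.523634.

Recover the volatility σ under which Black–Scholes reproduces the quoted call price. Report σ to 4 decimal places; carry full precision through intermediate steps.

sigma = 0.1779

At σ = 0.1779 the Black–Scholes value reproduces the quote:
σ√T = 0.1779·√1.1017 = 0.186727
d₁ = (ln(S/K) + (r+σ²/2)T) / (σ√T) = (ln(206.03/166.16) + (0.0414+0.1779²/2)·1.1017) / 0.186727 = (0.215071 + 0.063044) / 0.186727 = 1.489416
d₂ = d₁ − σ√T = 1.489416 − 0.186727 = 1.302689
e^{−rT} = 0.955414
N(d₁) = 0.931811,  N(d₂) = 0.903659
V = S·N(d₁) − K·e^{−rT}·N(d₂) = 191.981037 − 143.457403 = 48.523634 (the observed quote) — the price is monotone increasing in volatility, hence this σ is the only solution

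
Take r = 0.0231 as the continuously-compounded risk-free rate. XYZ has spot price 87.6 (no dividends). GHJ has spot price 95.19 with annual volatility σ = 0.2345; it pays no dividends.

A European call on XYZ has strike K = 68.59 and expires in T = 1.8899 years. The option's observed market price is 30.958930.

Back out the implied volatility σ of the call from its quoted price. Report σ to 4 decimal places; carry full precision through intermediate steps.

sigma = 0.4350

At σ = 0.4350 the Black–Scholes value reproduces the quote:
σ√T = 0.435·√1.8899 = 0.598010
d₁ = (ln(S/K) + (r+σ²/2)T) / (σ√T) = (ln(87.6/68.59) + (0.0231+0.435²/2)·1.8899) / 0.598010 = (0.244634 + 0.222465) / 0.598010 = 0.781089
d₂ = d₁ − σ√T = 0.781089 − 0.598010 = 0.183078
e^{−rT} = 0.957283
N(d₁) = 0.782625,  N(d₂) = 0.572632
V = S·N(d₁) − K·e^{−rT}·N(d₂) = 68.557936 − 37.599006 = 30.958930 (matching the quote); vega is positive throughout, so no other σ reproduces this price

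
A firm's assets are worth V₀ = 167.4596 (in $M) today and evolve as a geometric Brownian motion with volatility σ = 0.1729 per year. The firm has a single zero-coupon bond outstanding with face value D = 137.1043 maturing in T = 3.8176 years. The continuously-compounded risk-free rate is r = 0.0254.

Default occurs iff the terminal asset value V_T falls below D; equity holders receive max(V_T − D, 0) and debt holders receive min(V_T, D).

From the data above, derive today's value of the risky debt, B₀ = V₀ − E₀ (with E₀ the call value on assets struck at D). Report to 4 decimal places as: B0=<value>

Equity is a call on the firm's assets struck at D = 137.1043:
d₁ = [ln(V₀/D) + (r + σ²/2)T] / (σ√T)
   = [ln(167.4596/137.1043) + (0.0254 + 0.5·0.1729²)·3.8176] / (0.1729·√3.8176)
   = [0.200000 + 0.154029] / 0.337824 = 1.047971
d₂ = d₁ − σ√T = 1.047971 − 0.337824 = 0.710148
N(d₁) = 0.852674,  N(d₂) = 0.761194,  e^(−rT) = 0.907586
E₀ = V₀·N(d₁) − D·e^(−rT)·N(d₂)
   = 167.4596·0.852674 − 137.1043·0.907586·0.761194 = 48.070139
B₀ = V₀ − E₀ = 167.4596 − 48.070139 = 119.389461

B0=119.3895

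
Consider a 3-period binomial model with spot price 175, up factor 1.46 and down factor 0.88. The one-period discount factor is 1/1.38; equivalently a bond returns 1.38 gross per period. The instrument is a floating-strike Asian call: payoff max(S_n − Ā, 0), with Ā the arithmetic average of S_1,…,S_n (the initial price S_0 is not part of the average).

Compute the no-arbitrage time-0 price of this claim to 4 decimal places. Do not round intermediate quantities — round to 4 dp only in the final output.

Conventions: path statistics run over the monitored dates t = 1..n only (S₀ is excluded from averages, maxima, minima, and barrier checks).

With p* = (R−d)/(u−d) = 0.8621, sum probability × payoff across the paths and divide by R^3.
Enumerate all 2^3 = 8 price paths (U = up ×1.46, D = down ×0.88); each path with k up-moves has probability p*^k·(1−p*)^(3−k).
DDD: Ā=136.2592, payoff=0.0000, prob=0.002624
UDD: Ā=226.0664, payoff=0.0000, prob=0.016401
DUD: Ā=192.2331, payoff=5.6261, prob=0.016401
UUD: Ā=318.9321, payoff=9.3343, prob=0.102505
DDU: Ā=162.4597, payoff=35.3995, prob=0.016401
UDU: Ā=269.5355, payoff=58.7309, prob=0.102505
DUU: Ā=235.7021, payoff=92.5643, prob=0.102505
UUU: Ā=391.0513, payoff=153.5725, prob=0.640658
Price = Σ prob·payoff / R^3 = 115.525636 / 2.628072 = 43.9583

price = 43.9583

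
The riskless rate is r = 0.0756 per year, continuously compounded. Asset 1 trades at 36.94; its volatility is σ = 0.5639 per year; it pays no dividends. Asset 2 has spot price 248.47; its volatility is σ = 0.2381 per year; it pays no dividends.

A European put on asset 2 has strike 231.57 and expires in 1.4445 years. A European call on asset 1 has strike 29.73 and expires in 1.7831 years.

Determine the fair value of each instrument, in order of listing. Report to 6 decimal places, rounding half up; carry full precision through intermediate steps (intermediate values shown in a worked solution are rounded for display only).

price(asset 2 put K=231.57) = 10.418035
price(asset 1 call K=29.73) = 15.644235

[asset 2 put K=231.57]
σ√T = 0.2381·√1.4445 = 0.286166
d₁ = (ln(S/K) + (r+σ²/2)T) / (σ√T) = (ln(248.47/231.57) + (0.0756+0.2381²/2)·1.4445) / 0.286166 = (0.070440 + 0.150150) / 0.286166 = 0.770845
d₂ = d₁ − σ√T = 0.770845 − 0.286166 = 0.484679
e^{−rT} = 0.896547
N(−d₁) = 0.220399,  N(−d₂) = 0.313952
price = K·e^{−rT}·N(−d₂) − S·N(−d₁) = 65.180694 − 54.762659 = 10.418035
[asset 1 call K=29.73]
σ√T = 0.5639·√1.7831 = 0.752991
d₁ = (ln(S/K) + (r+σ²/2)T) / (σ√T) = (ln(36.94/29.73) + (0.0756+0.5639²/2)·1.7831) / 0.752991 = (0.217138 + 0.418300) / 0.752991 = 0.843886
d₂ = d₁ − σ√T = 0.843886 − 0.752991 = 0.090895
e^{−rT} = 0.873889
N(d₁) = 0.800633,  N(d₂) = 0.536212
price = S·N(d₁) − K·e^{−rT}·N(d₂) = 29.575397 − 13.931162 = 15.644235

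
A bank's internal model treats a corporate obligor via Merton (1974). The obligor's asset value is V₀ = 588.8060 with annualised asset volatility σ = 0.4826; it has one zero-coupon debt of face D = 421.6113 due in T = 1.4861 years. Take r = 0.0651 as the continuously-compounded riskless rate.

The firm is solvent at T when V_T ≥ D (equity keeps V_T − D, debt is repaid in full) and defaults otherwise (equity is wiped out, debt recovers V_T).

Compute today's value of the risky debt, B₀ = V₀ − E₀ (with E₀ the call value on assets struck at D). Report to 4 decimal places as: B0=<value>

B0=345.8831

Equity is a call on the firm's assets struck at D = 421.6113:
d₁ = [ln(V₀/D) + (r + σ²/2)T] / (σ√T)
   = [ln(588.8060/421.6113) + (0.0651 + 0.5·0.4826²)·1.4861] / (0.4826·√1.4861)
   = [0.334013 + 0.269804] / 0.588317 = 1.026346
d₂ = d₁ − σ√T = 1.026346 − 0.588317 = 0.438029
N(d₁) = 0.847636,  N(d₂) = 0.669317,  e^(−rT) = 0.907787
E₀ = V₀·N(d₁) − D·e^(−rT)·N(d₂)
   = 588.8060·0.847636 − 421.6113·0.907787·0.669317 = 242.922878
B₀ = V₀ − E₀ = 588.8060 − 242.922878 = 345.883122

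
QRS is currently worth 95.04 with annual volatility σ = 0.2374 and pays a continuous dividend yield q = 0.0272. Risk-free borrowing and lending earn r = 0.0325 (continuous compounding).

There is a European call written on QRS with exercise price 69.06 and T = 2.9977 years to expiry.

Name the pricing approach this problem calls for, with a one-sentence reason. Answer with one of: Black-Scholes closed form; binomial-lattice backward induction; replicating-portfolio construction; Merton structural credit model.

framework: Black-Scholes closed form

Key observation: the instrument is a plain European call (strike 69.06) on a lognormal asset; the exact continuous-time formula applies directly.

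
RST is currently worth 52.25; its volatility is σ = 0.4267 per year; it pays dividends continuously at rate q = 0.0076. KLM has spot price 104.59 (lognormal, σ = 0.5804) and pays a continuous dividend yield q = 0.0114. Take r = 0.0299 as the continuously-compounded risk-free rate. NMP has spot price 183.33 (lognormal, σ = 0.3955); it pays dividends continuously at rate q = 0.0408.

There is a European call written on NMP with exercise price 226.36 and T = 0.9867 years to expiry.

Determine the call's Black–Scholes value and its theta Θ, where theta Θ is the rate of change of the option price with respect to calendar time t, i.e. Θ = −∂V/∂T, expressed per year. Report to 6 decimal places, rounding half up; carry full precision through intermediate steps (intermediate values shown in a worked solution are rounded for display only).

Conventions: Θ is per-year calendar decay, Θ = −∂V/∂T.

price = 13.675009
Θ = -11.978550

σ√T = 0.3955·√0.9867 = 0.392861
d₁ = (ln(S/K) + (r−q+σ²/2)T) / (σ√T) = (ln(183.33/226.36) + (0.0299−0.0408+0.3955²/2)·0.9867) / 0.392861 = (-0.210839 + 0.066415) / 0.392861 = -0.367621
d₂ = d₁ − σ√T = -0.367621 − 0.392861 = -0.760482
e^{−rT} = 0.970929
e^{−qT} = 0.960542
N(d₁) = 0.356578,  N(d₂) = 0.223483
Call price V = S·e^{−qT}·N(d₁) − K·e^{−rT}·N(d₂) = 62.792028 − 49.117019 = 13.675009
φ(d₁) = (1/√(2π))·e^{−d₁²/2} = 0.372875
Θ = −S·e^{−qT}·φ(d₁)·σ/(2√T) + q·S·e^{−qT}·N(d₁) − r·K·e^{−rT}·N(d₂) = −13.071866 + 2.561915 − 1.468599 = -11.978550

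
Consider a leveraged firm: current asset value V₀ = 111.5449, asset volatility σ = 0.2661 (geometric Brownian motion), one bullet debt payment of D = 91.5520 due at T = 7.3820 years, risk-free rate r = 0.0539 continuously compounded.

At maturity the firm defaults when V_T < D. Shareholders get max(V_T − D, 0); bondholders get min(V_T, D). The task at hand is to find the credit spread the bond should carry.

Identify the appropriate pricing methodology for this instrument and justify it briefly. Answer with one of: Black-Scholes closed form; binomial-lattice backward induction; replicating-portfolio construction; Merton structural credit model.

Key observation: a levered firm with one bullet debt due at 7.3820 years is the canonical structural-credit setup: equity is a call on the firm's assets struck at the face value.

framework: Merton structural credit model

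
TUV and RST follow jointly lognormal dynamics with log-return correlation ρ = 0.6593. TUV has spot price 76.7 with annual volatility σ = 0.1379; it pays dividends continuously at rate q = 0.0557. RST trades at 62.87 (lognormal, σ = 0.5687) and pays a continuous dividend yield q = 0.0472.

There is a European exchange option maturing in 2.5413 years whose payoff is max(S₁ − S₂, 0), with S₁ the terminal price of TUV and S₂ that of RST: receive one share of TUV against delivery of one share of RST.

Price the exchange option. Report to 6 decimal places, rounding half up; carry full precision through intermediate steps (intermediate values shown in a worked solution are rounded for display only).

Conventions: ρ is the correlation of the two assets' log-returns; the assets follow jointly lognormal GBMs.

exchange price = 24.407756

σ_eff = √(σ₁² + σ₂² − 2ρσ₁σ₂) = √(0.1379² + 0.5687² − 2·0.6593·0.1379·0.5687) = 0.488903
d₁ = (ln(S₁/S₂) + (q₂ − q₁ + σ_eff²/2)T) / (σ_eff√T) = (ln(76.7/62.87) + (0.0472 − 0.0557 + 0.119513)·2.5413) / 0.779383 = 0.617091
d₂ = d₁ − σ_eff√T = 0.617091 − 0.779383 = -0.162292
N(d₁) = 0.731413,  N(d₂) = 0.435538
V = S₁·e^{−q₁T}·N(d₁) − S₂·e^{−q₂T}·N(d₂) = 48.694885 − 24.287129 = 24.407756
Key observation: pricing in RST-units makes this a unit-strike call on the ratio S₁/S₂ — the risk-free rate cancels and cannot affect the value.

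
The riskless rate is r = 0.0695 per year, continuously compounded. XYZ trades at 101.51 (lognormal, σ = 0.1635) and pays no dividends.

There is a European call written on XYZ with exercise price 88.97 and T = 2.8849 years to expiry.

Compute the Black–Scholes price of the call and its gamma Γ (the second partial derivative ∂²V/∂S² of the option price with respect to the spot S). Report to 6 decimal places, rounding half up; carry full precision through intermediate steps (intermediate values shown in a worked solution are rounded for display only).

σ√T = 0.1635·√2.8849 = 0.277705
d₁ = (ln(S/K) + (r+σ²/2)T) / (σ√T) = (ln(101.51/88.97) + (0.0695+0.1635²/2)·2.8849) / 0.277705 = (0.131858 + 0.239060) / 0.277705 = 1.335659
d₂ = d₁ − σ√T = 1.335659 − 0.277705 = 1.057954
e^{−rT} = 0.818321
N(d₁) = 0.909170,  N(d₂) = 0.854962
Call price V = S·N(d₁) − K·e^{−rT}·N(d₂) = 92.289800 − 62.246366 = 30.043434
φ(d₁) = (1/√(2π))·e^{−d₁²/2} = 0.163502
Γ = φ(d₁) / (S·σ·√T) = 0.005800

price = 30.043434
Γ = 0.005800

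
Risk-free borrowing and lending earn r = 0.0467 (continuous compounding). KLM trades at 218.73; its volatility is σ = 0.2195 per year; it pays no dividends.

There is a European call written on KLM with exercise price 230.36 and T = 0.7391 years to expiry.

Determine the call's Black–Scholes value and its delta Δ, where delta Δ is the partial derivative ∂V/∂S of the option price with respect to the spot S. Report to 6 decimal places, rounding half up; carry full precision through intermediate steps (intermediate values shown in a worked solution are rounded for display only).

σ√T = 0.2195·√0.7391 = 0.188706
d₁ = (ln(S/K) + (r+σ²/2)T) / (σ√T) = (ln(218.73/230.36) + (0.0467+0.2195²/2)·0.7391) / 0.188706 = (-0.051805 + 0.052321) / 0.188706 = 0.002733
d₂ = d₁ − σ√T = 0.002733 − 0.188706 = -0.185973
e^{−rT} = 0.966073
N(d₁) = 0.501090,  N(d₂) = 0.426233
Call price V = S·N(d₁) − K·e^{−rT}·N(d₂) = 109.603500 − 94.855828 = 14.747672
Δ = N(d₁) = 0.501090

price = 14.747672
Δ = 0.501090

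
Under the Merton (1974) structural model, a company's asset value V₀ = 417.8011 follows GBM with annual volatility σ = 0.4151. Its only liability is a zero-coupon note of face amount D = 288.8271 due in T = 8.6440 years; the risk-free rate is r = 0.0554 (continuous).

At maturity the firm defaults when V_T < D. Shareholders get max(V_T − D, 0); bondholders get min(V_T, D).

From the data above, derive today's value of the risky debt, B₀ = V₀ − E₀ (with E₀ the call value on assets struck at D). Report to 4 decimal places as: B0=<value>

B0=135.5775

With assets at 417.8011 and a single debt payment of 288.8271 at 8.6440 years:
d₁ = [ln(V₀/D) + (r + σ²/2)T] / (σ√T)
   = [ln(417.8011/288.8271) + (0.0554 + 0.5·0.4151²)·8.6440] / (0.4151·√8.6440)
   = [0.369177 + 1.223593] / 1.220422 = 1.305098
d₂ = d₁ − σ√T = 1.305098 − 1.220422 = 0.084675
N(d₁) = 0.904070,  N(d₂) = 0.533740,  e^(−rT) = 0.619478
E₀ = V₀·N(d₁) − D·e^(−rT)·N(d₂)
   = 417.8011·0.904070 − 288.8271·0.619478·0.533740 = 282.223581
B₀ = V₀ − E₀ = 417.8011 − 282.223581 = 135.577519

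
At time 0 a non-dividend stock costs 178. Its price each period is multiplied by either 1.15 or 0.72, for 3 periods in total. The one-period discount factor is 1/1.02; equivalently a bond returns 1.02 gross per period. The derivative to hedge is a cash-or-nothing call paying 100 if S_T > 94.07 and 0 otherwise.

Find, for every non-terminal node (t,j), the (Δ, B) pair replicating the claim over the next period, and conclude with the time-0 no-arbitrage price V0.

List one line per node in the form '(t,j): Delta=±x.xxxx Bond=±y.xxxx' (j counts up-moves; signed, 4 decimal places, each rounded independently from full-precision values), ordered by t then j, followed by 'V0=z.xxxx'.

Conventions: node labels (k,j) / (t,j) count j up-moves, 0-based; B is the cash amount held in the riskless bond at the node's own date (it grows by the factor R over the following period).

(0,0): Delta=0.1148 Bond=71.1977
(1,0): Delta=0.5378 Bond=18.4020
(1,1): Delta=0.0000 Bond=96.1169
(2,0): Delta=2.5203 Bond=-164.1587
(2,1): Delta=0.0000 Bond=98.0392
(2,2): Delta=0.0000 Bond=98.0392
V0=91.6283

Arbitrage-free pricing uses the up-move probability p* = (R−d)/(u−d) = 0.6977, discounting each step at R = 1.02.
At maturity the claim pays: V(3,0)=0.0000, V(3,1)=100.0000, V(3,2)=100.0000, V(3,3)=100.0000
(2,0): S=92.2752. Δ = (V_up−V_dn)/(S_up−S_dn) = (100.0000−0.0000)/(106.1165−66.4381) = 2.5203. V = [p*·100.0000 + (1−p*)·0.0000]/1.02 = 68.3995. B = V − Δ·S = -164.1587.
(2,1): S=147.3840. Δ = (V_up−V_dn)/(S_up−S_dn) = (100.0000−100.0000)/(169.4916−106.1165) = 0.0000. V = [p*·100.0000 + (1−p*)·100.0000]/1.02 = 98.0392. B = V − Δ·S = 98.0392.
(2,2): S=235.4050. Δ = (V_up−V_dn)/(S_up−S_dn) = (100.0000−100.0000)/(270.7157−169.4916) = 0.0000. V = [p*·100.0000 + (1−p*)·100.0000]/1.02 = 98.0392. B = V − Δ·S = 98.0392.
(1,0): S=128.1600. Δ = (V_up−V_dn)/(S_up−S_dn) = (98.0392−68.3995)/(147.3840−92.2752) = 0.5378. V = [p*·98.0392 + (1−p*)·68.3995]/1.02 = 87.3317. B = V − Δ·S = 18.4020.
(1,1): S=204.7000. Δ = (V_up−V_dn)/(S_up−S_dn) = (98.0392−98.0392)/(235.4050−147.3840) = 0.0000. V = [p*·98.0392 + (1−p*)·98.0392]/1.02 = 96.1169. B = V − Δ·S = 96.1169.
(0,0): S=178.0000. Δ = (V_up−V_dn)/(S_up−S_dn) = (96.1169−87.3317)/(204.7000−128.1600) = 0.1148. V = [p*·96.1169 + (1−p*)·87.3317]/1.02 = 91.6283. B = V − Δ·S = 71.1977.
Verification: the root portfolio costs Δ(0,0)·S0 + B(0,0) = 91.6283, matching V0.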